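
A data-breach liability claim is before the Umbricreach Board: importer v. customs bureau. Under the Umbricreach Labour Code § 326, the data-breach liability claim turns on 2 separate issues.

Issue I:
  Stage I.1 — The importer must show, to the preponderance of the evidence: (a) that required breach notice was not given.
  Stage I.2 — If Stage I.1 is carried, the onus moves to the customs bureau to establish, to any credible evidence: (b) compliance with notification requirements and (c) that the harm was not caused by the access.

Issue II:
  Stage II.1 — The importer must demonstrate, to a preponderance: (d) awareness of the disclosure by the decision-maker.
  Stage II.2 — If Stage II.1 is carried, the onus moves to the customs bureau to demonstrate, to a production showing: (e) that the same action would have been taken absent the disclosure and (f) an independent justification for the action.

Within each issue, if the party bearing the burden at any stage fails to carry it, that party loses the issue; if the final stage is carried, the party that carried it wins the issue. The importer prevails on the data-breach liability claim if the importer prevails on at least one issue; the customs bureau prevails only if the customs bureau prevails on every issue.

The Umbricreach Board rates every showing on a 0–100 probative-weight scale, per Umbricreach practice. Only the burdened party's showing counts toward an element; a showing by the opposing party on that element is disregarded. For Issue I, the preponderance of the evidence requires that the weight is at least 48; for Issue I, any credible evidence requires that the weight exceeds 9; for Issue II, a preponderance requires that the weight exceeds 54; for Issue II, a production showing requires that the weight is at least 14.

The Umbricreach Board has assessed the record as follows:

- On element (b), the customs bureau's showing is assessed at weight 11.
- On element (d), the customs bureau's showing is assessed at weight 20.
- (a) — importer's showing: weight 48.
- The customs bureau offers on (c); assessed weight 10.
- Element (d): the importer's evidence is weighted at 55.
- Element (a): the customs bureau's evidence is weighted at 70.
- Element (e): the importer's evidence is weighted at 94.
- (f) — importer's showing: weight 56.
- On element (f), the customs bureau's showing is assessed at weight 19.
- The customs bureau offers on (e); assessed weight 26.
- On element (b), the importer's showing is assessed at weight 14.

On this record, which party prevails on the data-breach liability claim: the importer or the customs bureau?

customs bureau

— Issue I —
At Stage I.1 the importer must meet the preponderance of the evidence (weight is at least 48): on (a) the weight is 48 (the customs bureau's 70 is given no effect), which does reach 48, so (a) meets the standard.
  The importer carries Stage I.1; the customs bureau now bears the burden.
At Stage I.2 the customs bureau must meet any credible evidence (weight exceeds 9): on (b) the weight is 11 (the importer's 14 is given no effect), which does exceed 9, so (b) meets the standard; on (c) the weight is 10, which does exceed 9, so (c) meets the standard.
  All elements met at the final stage.
With every stage satisfied, the customs bureau prevails on this issue.
— Issue II —
At Stage II.1 the importer must meet a preponderance (weight exceeds 54): on (d) the weight is 55 (the customs bureau's 20 is given no effect), which does exceed 54, so (d) meets the standard.
  Stage II.1 is satisfied; the onus moves to the customs bureau.
At Stage II.2 the customs bureau must meet a production showing (weight is at least 14): on (e) the weight is 26 (the importer's 94 is given no effect), ≥ 14, so (e) meets the standard; on (f) the weight is 19 (the importer's 56 is given no effect), ≥ 14, so (f) meets the standard.
  The customs bureau carries the last stage.
With every stage satisfied, the customs bureau prevails on this issue.
Per-issue: Issue I → customs bureau; Issue II → customs bureau. The importer must prevail on at least one issue; overall, the customs bureau prevails.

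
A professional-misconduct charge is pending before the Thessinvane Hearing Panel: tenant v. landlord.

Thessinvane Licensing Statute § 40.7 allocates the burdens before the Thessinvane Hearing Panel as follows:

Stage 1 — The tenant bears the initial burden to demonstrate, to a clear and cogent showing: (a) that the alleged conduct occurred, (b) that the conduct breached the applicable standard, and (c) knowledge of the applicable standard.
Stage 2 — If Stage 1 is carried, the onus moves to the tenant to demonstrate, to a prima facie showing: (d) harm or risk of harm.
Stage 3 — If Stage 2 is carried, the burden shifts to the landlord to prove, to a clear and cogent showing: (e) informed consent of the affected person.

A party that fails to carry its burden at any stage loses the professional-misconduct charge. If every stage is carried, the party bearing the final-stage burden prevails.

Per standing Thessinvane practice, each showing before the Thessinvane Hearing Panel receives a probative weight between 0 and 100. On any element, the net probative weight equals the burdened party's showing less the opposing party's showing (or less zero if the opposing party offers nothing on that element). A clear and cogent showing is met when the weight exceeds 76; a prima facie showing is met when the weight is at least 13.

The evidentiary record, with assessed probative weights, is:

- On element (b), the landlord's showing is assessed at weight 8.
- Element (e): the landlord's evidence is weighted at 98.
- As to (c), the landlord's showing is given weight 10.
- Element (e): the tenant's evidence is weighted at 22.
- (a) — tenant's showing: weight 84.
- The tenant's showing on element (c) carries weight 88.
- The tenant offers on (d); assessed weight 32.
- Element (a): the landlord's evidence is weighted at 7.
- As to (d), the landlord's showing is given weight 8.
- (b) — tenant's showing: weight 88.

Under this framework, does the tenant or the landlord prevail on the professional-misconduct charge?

tenant

Stage 1 (tenant, a clear and cogent showing, weight exceeds 76): (a) net 84−7=77 > 76 — meets; (b) net 88−8=80 > 76 — meets; (c) net 88−10=78 > 76 — meets.
  All elements met. The tenant retains the burden for Stage 2.
Stage 2 (tenant, a prima facie showing, weight is at least 13): (d) net 32−8=24 ≥ 13 — meets.
  Stage 2 carried; the burden shifts to the landlord.
Stage 3 (landlord, a clear and cogent showing, weight exceeds 76): (e) net 98−22=76 ≤ 76 — fails.
  The landlord does not carry Stage 3.
The tenant prevails.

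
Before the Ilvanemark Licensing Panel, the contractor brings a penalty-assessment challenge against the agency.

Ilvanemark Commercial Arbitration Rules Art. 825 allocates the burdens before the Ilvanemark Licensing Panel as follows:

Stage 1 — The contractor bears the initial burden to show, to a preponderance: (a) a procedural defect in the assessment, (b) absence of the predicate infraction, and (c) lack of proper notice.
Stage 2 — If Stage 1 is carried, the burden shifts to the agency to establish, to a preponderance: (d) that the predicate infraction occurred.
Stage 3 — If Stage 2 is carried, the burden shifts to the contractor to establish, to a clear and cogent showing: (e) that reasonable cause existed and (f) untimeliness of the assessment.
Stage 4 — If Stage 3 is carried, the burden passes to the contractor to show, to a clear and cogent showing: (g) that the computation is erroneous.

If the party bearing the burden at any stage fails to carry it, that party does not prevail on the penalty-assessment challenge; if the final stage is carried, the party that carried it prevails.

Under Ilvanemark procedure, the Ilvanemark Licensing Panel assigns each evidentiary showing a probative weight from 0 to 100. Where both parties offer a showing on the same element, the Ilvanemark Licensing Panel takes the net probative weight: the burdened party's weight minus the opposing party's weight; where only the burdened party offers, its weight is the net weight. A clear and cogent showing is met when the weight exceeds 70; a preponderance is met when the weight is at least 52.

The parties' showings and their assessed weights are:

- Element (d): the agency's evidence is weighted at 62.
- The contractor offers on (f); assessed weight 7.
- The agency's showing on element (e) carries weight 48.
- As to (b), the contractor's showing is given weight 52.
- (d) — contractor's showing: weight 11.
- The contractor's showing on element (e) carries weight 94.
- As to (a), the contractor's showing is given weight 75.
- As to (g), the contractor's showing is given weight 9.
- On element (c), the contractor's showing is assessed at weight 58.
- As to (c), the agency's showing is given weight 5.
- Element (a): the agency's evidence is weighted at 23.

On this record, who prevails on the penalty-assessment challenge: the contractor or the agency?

At Stage 1 the contractor must meet a preponderance (weight is at least 52): on (a) the weight is 75 less the opposing 23 gives net 52, which does reach 52, so (a) meets the standard; on (b) the weight is 52, ≥ 52, so (b) meets the standard; on (c) the weight is 58 less the opposing 5 gives net 53, which does reach 52, so (c) meets the standard.
  The contractor carries Stage 1; the agency now bears the burden.
At Stage 2 the agency must meet a preponderance (weight is at least 52): on (d) the weight is 62 less the opposing 11 gives net 51, < 52, so (d) does not meet the standard.
  Not every element is met, so the agency fails to carry Stage 2.
The analysis ends at Stage 2; the contractor prevails.

contractor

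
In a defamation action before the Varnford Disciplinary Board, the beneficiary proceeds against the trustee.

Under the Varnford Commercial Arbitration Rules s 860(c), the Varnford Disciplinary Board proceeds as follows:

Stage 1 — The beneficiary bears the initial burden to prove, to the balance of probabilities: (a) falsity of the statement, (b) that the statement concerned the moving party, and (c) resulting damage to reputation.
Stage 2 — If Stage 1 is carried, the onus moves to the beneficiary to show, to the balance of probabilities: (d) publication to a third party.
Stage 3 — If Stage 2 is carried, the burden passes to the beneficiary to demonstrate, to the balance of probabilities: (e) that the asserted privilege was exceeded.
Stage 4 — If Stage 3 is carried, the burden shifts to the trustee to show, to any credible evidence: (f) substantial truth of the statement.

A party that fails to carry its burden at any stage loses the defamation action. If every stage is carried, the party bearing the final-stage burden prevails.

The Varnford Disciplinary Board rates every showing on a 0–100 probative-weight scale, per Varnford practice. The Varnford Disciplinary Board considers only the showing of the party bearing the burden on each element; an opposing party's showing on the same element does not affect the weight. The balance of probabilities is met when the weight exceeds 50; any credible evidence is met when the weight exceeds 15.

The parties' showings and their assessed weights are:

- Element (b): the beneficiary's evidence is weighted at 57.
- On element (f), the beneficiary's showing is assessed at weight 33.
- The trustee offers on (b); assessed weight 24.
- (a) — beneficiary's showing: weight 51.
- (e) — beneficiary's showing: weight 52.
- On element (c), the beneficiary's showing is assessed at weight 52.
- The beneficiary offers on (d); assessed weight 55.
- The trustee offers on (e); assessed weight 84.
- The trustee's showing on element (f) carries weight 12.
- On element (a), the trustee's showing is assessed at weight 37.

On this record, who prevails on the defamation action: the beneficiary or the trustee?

beneficiary

At Stage 1 the beneficiary must meet the balance of probabilities (weight exceeds 50): on (a) the weight is 51 (the trustee's 37 is given no effect), which does exceed 50, so (a) meets the standard; on (b) the weight is 57 (the trustee's 24 is given no effect), which does exceed 50, so (b) meets the standard; on (c) the weight is 52, which does exceed 50, so (c) meets the standard.
  Stage 1 is satisfied; the beneficiary continues to bear the burden.
At Stage 2 the beneficiary must meet the balance of probabilities (weight exceeds 50): on (d) the weight is 55, which does exceed 50, so (d) meets the standard.
  Stage 2 is satisfied; the beneficiary continues to bear the burden.
At Stage 3 the beneficiary must meet the balance of probabilities (weight exceeds 50): on (e) the weight is 52 (the trustee's 84 is given no effect), which does exceed 50, so (e) meets the standard.
  The beneficiary carries Stage 3; the trustee now bears the burden.
At Stage 4 the trustee must meet any credible evidence (weight exceeds 15): on (f) the weight is 12 (the beneficiary's 33 is given no effect), which does not exceed 15, so (f) does not meet the standard.
  Stage 4 not carried; the trustee fails its burden.
The beneficiary prevails.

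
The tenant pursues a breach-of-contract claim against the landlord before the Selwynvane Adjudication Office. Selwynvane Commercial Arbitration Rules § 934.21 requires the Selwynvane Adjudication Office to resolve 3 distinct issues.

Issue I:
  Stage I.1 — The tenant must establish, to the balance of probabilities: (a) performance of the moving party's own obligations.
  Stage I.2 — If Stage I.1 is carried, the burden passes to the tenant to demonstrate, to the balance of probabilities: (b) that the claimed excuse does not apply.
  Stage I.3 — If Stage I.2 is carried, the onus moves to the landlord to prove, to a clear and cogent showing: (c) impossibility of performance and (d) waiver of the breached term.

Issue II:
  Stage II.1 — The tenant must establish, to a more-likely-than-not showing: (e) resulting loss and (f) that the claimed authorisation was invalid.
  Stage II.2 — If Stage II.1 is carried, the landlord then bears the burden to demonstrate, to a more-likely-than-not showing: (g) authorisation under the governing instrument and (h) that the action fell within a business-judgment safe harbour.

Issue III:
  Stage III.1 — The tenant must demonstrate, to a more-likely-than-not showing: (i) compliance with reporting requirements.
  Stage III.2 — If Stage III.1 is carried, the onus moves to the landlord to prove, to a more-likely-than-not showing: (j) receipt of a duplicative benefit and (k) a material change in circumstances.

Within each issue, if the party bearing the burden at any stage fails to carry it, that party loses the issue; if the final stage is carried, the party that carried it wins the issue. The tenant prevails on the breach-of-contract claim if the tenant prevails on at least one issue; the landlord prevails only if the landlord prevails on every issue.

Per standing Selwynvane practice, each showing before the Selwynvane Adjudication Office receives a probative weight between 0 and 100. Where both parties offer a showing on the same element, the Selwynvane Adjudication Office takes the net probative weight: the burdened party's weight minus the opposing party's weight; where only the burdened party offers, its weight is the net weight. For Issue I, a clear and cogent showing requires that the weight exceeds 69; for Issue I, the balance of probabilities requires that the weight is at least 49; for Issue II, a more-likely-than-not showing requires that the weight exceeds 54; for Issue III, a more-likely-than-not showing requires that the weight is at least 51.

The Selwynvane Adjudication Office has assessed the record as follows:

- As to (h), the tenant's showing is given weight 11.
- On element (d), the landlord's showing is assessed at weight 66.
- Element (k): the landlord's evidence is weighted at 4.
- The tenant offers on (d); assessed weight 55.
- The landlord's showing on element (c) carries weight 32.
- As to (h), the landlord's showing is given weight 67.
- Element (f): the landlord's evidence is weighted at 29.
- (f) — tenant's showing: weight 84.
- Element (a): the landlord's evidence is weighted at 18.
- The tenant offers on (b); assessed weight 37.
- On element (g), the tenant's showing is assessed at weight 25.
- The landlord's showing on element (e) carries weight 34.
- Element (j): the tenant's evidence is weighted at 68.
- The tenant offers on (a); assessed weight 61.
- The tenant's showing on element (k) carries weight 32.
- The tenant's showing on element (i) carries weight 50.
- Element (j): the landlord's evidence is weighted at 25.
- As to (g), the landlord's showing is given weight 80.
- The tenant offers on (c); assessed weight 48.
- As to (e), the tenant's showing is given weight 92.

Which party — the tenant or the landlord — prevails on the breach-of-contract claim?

landlord

— Issue I —
Stage I.1 (tenant, the balance of probabilities, weight is at least 49): (a) net 61−18=43 < 49 — fails.
  The tenant does not carry Stage I.1.
The analysis ends at Stage I.1; the landlord prevails on this issue.
— Issue II —
Stage II.1 — burden on tenant; standard: a more-likely-than-not showing (weight exceeds 54).
    (e): 92 − 34 = 58 > 54 [met]
    (f): 84 − 29 = 55 > 54 [met]
  All elements met. The burden passes to the landlord.
Stage II.2 — burden on landlord; standard: a more-likely-than-not showing (weight exceeds 54).
    (g): 80 − 25 = 55 > 54 [met]
    (h): 67 − 11 = 56 > 54 [met]
  Stage II.2 carried; the final stage is satisfied.
All stages carried — the landlord prevails on this issue.
— Issue III —
At Stage III.1 the tenant must meet a more-likely-than-not showing (weight is at least 51): on (i) the weight is 50, < 51, so (i) does not meet the standard.
  The tenant does not carry Stage III.1.
The landlord prevails on this issue.
Per-issue: Issue I → landlord; Issue II → landlord; Issue III → landlord. The tenant must prevail on at least one issue; overall, the landlord prevails.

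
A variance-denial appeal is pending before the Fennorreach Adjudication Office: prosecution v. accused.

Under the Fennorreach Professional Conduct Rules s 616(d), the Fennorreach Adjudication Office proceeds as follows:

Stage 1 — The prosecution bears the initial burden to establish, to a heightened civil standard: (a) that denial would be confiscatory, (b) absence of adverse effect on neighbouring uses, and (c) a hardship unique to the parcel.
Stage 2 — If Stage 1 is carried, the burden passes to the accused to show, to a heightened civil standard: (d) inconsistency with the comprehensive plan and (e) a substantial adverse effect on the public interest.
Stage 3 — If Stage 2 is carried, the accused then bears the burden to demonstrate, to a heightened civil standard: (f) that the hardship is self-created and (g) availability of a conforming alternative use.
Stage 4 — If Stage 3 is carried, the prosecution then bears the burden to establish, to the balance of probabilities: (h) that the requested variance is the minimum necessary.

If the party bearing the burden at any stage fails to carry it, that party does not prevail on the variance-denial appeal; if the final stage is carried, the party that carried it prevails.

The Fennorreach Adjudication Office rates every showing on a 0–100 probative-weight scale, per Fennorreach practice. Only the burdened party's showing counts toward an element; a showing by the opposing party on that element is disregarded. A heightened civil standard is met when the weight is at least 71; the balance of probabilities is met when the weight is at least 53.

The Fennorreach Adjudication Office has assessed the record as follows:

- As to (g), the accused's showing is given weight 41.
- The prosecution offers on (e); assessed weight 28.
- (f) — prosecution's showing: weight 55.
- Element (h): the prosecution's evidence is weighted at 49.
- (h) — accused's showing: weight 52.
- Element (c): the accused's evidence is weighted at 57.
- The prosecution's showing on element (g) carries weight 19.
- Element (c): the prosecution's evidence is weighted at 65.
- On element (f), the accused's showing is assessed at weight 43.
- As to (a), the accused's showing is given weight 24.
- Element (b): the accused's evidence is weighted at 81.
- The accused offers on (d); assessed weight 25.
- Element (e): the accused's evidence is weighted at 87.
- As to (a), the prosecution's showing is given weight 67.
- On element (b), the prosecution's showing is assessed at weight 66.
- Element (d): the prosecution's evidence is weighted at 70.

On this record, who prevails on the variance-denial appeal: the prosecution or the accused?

At Stage 1 the prosecution must meet a heightened civil standard (weight is at least 71): on (a) the weight is 67 (the accused's 24 is given no effect), < 71, so (a) does not meet the standard; on (b) the weight is 66 (the accused's 81 is given no effect), < 71, so (b) does not meet the standard; on (c) the weight is 65 (the accused's 57 is given no effect), which does not reach 71, so (c) does not meet the standard.
  Not every element is met, so the prosecution fails to carry Stage 1.
The accused prevails.

accused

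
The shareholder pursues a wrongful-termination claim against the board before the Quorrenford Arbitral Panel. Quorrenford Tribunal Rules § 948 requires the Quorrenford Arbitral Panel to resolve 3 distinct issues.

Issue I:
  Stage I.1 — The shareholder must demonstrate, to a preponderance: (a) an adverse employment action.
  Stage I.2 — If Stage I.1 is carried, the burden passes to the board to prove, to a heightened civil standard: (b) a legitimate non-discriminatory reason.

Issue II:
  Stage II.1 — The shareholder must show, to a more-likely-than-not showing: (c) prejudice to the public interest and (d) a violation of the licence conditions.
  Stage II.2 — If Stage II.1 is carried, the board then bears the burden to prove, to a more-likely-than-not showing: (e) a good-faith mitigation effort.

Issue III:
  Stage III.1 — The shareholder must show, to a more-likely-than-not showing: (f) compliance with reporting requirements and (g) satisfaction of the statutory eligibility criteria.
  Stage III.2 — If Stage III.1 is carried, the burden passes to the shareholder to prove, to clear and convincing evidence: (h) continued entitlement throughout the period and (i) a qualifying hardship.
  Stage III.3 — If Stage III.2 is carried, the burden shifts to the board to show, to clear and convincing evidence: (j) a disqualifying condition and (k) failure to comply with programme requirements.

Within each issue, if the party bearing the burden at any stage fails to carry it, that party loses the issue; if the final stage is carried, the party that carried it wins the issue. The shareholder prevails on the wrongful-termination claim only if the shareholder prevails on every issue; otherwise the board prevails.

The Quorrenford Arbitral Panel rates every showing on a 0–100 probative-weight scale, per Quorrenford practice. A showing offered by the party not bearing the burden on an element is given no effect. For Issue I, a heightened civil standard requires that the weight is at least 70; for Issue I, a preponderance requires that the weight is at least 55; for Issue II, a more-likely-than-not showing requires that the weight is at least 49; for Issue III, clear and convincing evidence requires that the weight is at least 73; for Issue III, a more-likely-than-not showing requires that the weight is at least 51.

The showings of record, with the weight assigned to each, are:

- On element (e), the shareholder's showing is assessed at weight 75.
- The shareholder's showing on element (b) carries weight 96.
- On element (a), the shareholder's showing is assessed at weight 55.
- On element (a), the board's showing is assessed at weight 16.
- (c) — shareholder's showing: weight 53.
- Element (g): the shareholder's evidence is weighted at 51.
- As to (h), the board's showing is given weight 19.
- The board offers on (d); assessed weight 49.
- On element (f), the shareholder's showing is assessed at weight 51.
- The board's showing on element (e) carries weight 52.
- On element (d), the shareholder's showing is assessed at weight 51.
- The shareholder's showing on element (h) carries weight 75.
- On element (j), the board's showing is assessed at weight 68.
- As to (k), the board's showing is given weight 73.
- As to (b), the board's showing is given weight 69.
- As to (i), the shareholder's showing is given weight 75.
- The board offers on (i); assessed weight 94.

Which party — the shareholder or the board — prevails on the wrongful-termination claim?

— Issue I —
Stage I.1 (shareholder, a preponderance, weight is at least 55): (a) 55 (board's 16 disregarded) ≥ 55 — meets.
  Stage I.1 carried; the burden shifts to the board.
Stage I.2 (board, a heightened civil standard, weight is at least 70): (b) 69 (shareholder's 96 disregarded) < 70 — fails.
  Stage I.2 not carried; the board fails its burden.
So the shareholder prevails on this issue.
— Issue II —
Stage II.1 — burden on shareholder; standard: a more-likely-than-not showing (weight is at least 49).
    (c): 53 ≥ 49 [met]
    (d): 51 (board's 49 disregarded) ≥ 49 [met]
  Stage II.1 is satisfied; the onus moves to the board.
Stage II.2 — burden on board; standard: a more-likely-than-not showing (weight is at least 49).
    (e): 52 (shareholder's 75 disregarded) ≥ 49 [met]
  All elements met at the final stage.
All stages carried — the board prevails on this issue.
— Issue III —
At Stage III.1 the shareholder must meet a more-likely-than-not showing (weight is at least 51): on (f) the weight is 51, which does reach 51, so (f) meets the standard; on (g) the weight is 51, which does reach 51, so (g) meets the standard.
  All elements met. The shareholder retains the burden for Stage III.2.
At Stage III.2 the shareholder must meet clear and convincing evidence (weight is at least 73): on (h) the weight is 75 (the board's 19 is given no effect), which does reach 73, so (h) meets the standard; on (i) the weight is 75 (the board's 94 is given no effect), which does reach 73, so (i) meets the standard.
  All elements met. The burden passes to the board.
At Stage III.3 the board must meet clear and convincing evidence (weight is at least 73): on (j) the weight is 68, < 73, so (j) does not meet the standard; on (k) the weight is 73, ≥ 73, so (k) meets the standard.
  The board does not carry Stage III.3.
The shareholder prevails on this issue.
Per-issue: Issue I → shareholder; Issue II → board; Issue III → shareholder. The shareholder must prevail on every issue; overall, the board prevails.

board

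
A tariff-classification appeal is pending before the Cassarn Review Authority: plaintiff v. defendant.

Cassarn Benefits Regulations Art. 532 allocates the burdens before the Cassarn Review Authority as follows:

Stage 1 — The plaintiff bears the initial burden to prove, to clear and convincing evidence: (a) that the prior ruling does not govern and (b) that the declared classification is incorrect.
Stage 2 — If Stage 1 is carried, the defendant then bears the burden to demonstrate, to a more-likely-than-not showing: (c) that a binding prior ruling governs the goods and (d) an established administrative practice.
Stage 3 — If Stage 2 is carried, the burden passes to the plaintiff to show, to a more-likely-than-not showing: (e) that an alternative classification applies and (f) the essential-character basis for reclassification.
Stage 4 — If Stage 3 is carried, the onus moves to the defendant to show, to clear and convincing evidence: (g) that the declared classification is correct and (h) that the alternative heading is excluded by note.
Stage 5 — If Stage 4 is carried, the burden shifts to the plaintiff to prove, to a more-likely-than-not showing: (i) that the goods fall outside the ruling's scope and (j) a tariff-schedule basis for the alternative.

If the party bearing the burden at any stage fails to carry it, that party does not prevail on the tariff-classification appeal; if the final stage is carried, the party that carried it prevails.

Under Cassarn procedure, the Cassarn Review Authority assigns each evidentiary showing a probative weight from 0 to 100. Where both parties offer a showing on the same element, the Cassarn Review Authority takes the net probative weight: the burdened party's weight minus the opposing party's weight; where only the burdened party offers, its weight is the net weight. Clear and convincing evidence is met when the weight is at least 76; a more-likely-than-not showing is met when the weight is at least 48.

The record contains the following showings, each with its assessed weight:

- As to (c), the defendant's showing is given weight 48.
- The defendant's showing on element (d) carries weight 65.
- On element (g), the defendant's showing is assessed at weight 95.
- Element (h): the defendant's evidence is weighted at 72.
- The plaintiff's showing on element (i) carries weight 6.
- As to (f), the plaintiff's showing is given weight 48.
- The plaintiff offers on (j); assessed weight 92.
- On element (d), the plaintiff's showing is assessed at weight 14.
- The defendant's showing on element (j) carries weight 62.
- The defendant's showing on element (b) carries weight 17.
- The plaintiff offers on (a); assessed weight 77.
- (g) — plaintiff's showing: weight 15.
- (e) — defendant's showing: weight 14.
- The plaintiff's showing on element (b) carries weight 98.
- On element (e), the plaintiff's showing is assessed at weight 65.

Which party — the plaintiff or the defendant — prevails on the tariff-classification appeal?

plaintiff

Stage 1 — burden on plaintiff; standard: clear and convincing evidence (weight is at least 76).
    (a): 77 ≥ 76 [met]
    (b): 98 − 17 = 81 ≥ 76 [met]
  Stage 1 carried; the burden shifts to the defendant.
Stage 2 — burden on defendant; standard: a more-likely-than-not showing (weight is at least 48).
    (c): 48 ≥ 48 [met]
    (d): 65 − 14 = 51 ≥ 48 [met]
  Stage 2 is satisfied; the onus moves to the plaintiff.
Stage 3 — burden on plaintiff; standard: a more-likely-than-not showing (weight is at least 48).
    (e): 65 − 14 = 51 ≥ 48 [met]
    (f): 48 ≥ 48 [met]
  Stage 3 is satisfied; the onus moves to the defendant.
Stage 4 — burden on defendant; standard: clear and convincing evidence (weight is at least 76).
    (g): 95 − 15 = 80 ≥ 76 [met]
    (h): 72 < 76 [not met]
  Not every element is met, so the defendant fails to carry Stage 4.
So the plaintiff prevails.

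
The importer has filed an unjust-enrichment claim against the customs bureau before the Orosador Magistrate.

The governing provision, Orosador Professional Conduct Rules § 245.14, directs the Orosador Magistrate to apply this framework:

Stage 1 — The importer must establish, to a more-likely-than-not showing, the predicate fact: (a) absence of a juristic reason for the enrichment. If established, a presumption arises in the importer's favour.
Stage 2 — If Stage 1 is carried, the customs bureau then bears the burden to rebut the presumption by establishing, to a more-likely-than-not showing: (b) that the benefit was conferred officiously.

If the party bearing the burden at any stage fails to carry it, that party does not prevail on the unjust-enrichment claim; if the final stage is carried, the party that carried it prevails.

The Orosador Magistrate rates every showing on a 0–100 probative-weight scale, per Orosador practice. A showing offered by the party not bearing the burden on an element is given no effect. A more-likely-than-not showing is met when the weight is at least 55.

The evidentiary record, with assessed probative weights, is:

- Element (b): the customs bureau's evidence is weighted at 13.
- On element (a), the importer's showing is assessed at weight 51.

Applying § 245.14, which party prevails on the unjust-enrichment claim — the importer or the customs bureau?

customs bureau

Stage 1 (importer, a more-likely-than-not showing, weight is at least 55): (a) 51 < 55 — fails.
  Not every element is met, so the importer fails to carry Stage 1.
The customs bureau prevails.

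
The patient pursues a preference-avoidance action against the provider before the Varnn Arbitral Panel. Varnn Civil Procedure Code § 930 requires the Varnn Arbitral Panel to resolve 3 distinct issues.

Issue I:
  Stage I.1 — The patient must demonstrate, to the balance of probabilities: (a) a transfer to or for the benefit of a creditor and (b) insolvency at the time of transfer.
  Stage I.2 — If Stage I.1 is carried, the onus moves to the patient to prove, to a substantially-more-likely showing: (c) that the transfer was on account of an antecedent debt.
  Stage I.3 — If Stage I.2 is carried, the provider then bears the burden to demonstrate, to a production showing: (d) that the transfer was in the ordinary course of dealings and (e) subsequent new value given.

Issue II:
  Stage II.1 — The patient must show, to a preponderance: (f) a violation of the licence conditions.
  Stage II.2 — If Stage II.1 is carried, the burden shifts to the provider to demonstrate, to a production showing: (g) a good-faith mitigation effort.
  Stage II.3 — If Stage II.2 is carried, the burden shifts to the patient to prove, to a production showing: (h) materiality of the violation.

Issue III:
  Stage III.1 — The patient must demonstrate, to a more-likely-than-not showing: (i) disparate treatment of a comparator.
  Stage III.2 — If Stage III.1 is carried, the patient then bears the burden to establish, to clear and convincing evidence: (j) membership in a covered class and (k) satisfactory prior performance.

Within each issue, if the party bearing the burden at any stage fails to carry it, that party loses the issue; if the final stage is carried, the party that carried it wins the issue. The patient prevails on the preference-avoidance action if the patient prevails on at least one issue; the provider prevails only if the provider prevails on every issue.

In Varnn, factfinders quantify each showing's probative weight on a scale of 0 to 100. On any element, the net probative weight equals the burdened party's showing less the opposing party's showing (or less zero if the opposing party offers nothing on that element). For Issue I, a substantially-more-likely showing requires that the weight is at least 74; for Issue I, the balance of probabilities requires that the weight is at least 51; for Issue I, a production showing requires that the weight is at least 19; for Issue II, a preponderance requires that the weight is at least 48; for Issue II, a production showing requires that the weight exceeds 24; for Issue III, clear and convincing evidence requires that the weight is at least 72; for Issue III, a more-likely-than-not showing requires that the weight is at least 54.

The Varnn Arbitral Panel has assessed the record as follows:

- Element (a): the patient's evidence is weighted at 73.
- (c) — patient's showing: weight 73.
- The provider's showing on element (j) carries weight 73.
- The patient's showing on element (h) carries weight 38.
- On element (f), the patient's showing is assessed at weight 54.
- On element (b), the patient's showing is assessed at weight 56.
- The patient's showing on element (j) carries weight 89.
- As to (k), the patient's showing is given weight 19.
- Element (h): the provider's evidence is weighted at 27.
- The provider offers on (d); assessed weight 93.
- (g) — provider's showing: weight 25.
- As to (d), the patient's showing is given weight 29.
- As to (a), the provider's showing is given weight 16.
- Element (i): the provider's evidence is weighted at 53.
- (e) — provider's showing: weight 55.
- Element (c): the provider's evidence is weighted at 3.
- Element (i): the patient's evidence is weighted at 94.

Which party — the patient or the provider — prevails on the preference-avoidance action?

provider

— Issue I —
Stage I.1 (patient, the balance of probabilities, weight is at least 51): (a) net 73−16=57 ≥ 51 — meets; (b) 56 ≥ 51 — meets.
  Stage I.1 carried; the burden remains with the patient.
Stage I.2 (patient, a substantially-more-likely showing, weight is at least 74): (c) net 73−3=70 < 74 — fails.
  The patient does not carry Stage I.2.
The provider prevails on this issue.
— Issue II —
Stage II.1 (patient, a preponderance, weight is at least 48): (f) 54 ≥ 48 — meets.
  The patient carries Stage II.1; the provider now bears the burden.
Stage II.2 (provider, a production showing, weight exceeds 24): (g) 25 > 24 — meets.
  The provider carries Stage II.2; the patient now bears the burden.
Stage II.3 (patient, a production showing, weight exceeds 24): (h) net 38−27=11 ≤ 24 — fails.
  Stage II.3 not carried; the patient fails its burden.
The analysis ends at Stage II.3; the provider prevails on this issue.
— Issue III —
Stage III.1 — burden on patient; standard: a more-likely-than-not showing (weight is at least 54).
    (i): 94 − 53 = 41 < 54 [not met]
  Not every element is met, so the patient fails to carry Stage III.1.
The provider prevails on this issue.
Per-issue: Issue I → provider; Issue II → provider; Issue III → provider. The patient must prevail on at least one issue; overall, the provider prevails.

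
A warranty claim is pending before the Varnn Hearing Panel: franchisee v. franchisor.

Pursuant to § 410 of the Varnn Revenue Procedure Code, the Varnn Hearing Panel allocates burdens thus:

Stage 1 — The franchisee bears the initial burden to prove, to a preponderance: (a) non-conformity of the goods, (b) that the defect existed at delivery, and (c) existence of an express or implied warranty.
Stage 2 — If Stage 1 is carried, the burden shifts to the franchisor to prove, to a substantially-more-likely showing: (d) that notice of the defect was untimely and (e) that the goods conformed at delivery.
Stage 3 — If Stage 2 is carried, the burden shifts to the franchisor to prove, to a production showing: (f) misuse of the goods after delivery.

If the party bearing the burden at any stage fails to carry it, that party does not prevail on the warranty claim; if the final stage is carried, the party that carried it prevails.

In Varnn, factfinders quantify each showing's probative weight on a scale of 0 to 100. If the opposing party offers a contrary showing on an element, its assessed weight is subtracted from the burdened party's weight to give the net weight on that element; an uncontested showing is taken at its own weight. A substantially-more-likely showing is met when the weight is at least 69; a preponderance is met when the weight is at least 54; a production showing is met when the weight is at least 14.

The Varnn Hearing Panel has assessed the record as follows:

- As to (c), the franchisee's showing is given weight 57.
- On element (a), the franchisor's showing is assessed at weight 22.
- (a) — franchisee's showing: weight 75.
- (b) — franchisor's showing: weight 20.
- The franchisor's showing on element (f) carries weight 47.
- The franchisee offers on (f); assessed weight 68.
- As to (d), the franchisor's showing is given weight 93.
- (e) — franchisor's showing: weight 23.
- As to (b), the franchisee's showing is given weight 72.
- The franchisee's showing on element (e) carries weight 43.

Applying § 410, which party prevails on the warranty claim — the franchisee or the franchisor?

franchisor

At Stage 1 the franchisee must meet a preponderance (weight is at least 54): on (a) the weight is 75 less the opposing 22 gives net 53, < 54, so (a) does not meet the standard; on (b) the weight is 72 less the opposing 20 gives net 52, < 54, so (b) does not meet the standard; on (c) the weight is 57, which does reach 54, so (c) meets the standard.
  Stage 1 not carried; the franchisee fails its burden.
So the franchisor prevails.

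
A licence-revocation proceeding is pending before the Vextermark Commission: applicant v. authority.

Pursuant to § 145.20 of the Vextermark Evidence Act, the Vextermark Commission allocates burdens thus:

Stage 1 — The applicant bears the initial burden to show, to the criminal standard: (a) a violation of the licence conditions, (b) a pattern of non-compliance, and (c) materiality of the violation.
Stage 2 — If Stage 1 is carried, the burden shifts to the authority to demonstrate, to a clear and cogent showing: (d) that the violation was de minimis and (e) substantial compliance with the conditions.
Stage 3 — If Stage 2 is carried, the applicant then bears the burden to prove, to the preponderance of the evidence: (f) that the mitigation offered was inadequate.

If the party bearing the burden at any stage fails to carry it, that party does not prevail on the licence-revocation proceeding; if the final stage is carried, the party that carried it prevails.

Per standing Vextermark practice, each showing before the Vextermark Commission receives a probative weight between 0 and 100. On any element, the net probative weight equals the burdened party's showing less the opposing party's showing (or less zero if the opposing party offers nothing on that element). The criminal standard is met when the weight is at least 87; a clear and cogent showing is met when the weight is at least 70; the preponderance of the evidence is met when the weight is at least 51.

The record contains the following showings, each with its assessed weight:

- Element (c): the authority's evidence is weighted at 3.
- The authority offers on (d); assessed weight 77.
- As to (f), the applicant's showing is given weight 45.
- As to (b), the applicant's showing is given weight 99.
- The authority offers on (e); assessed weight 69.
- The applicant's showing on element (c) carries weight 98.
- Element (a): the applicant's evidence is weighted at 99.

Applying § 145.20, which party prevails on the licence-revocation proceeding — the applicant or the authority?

applicant

At Stage 1 the applicant must meet the criminal standard (weight is at least 87): on (a) the weight is 99, which does reach 87, so (a) meets the standard; on (b) the weight is 99, which does reach 87, so (b) meets the standard; on (c) the weight is 98 less the opposing 3 gives net 95, which does reach 87, so (c) meets the standard.
  Stage 1 is satisfied; the onus moves to the authority.
At Stage 2 the authority must meet a clear and cogent showing (weight is at least 70): on (d) the weight is 77, ≥ 70, so (d) meets the standard; on (e) the weight is 69, < 70, so (e) does not meet the standard.
  The authority does not carry Stage 2.
So the applicant prevails.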